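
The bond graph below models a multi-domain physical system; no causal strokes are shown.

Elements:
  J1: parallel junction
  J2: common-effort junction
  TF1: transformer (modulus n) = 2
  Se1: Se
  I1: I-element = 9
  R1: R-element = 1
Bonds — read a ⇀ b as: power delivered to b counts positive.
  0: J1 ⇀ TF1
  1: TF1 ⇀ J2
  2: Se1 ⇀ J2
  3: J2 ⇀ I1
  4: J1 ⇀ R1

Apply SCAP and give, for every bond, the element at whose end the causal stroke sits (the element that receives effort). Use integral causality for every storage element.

b2 |J2  (Se1 fixes effort; stroke away)
b1 |TF1  (common-e at J2 fixed by 2)
b3 |I1  (J2 effort already set via bond 2)
b0 |J1  (through TF1, causality passes straight; one stroke at TF1)
b4 |R1  (common-e at J1 fixed by 0)

#0 stroke at J1
#1 stroke at TF1
#2 stroke at J2
#3 stroke at I1
#4 stroke at R1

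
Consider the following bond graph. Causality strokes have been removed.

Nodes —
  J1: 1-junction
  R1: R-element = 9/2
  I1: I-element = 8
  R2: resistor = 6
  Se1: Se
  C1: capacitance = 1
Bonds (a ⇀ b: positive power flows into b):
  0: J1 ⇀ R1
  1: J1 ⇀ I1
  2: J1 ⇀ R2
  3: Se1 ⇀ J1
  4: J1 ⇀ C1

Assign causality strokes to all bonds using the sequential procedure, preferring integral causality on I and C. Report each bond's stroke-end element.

bond 0 stroke→J1
bond 1 stroke→I1
bond 2 stroke→J1
bond 3 stroke→J1
bond 4 stroke→J1

#3 stroke→J1  (Se1 (Se) sets effort on bond)
#1 stroke→I1  (I1: I, integral causality)
#0 stroke→J1  (J1: bond 1 brought flow, rest push out)
#2 stroke→J1  (J1: bond 1 brought flow, rest push out)
#4 stroke→J1  (J1: bond 1 brought flow, rest push out)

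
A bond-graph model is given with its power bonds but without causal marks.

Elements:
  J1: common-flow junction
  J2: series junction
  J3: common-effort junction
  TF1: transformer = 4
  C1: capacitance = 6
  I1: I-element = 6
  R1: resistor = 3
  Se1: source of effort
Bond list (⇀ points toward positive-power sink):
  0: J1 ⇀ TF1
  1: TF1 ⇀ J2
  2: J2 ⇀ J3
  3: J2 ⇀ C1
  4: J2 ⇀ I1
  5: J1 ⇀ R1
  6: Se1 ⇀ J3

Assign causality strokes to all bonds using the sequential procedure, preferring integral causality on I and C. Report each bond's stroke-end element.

b6 →J3  (source Se1 imposes e)
b2 →J2  (0-jn J3 has e-setter on 6)
b3 →J2  (C1 integral (e out))
b4 →I1  (I1 outputs flow p/I1)
b1 →J2  (common-f at J2 fixed by 4)
b0 →TF1  (through TF1, causality passes straight; one stroke at TF1)
b5 →J1  (J1: bond 0 brought flow, rest push out)

b0 stroke→TF1
b1 stroke→J2
b2 stroke→J2
b3 stroke→J2
b4 stroke→I1
b5 stroke→J1
b6 stroke→J3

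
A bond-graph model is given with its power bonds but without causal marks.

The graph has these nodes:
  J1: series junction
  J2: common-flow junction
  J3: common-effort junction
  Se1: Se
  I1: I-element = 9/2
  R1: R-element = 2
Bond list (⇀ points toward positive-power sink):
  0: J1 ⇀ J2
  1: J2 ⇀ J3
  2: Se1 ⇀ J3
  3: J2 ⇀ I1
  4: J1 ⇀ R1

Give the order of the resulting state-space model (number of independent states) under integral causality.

bond 2 stroke→J3  (Se1 (Se) sets effort on bond)
bond 1 stroke→J2  (J3 effort already set via bond 2)
bond 3 stroke→I1  (prefer integral on I1)
bond 0 stroke→J2  (1-jn J2 has f-setter on 3)
bond 4 stroke→J1  (1-jn J1 has f-setter on 0)

1  (I1 all integral)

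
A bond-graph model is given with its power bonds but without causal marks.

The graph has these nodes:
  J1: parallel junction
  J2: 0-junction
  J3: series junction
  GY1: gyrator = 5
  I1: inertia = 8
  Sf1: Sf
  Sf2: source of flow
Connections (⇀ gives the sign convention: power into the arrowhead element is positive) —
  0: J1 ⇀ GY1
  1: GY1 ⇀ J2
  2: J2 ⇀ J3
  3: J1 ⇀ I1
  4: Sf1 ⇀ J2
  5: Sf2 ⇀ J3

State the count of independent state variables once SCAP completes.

1  (I1 all integral)

β4 stroke at Sf1  (Sf1 (Sf) sets flow on bond)
β5 stroke at Sf2  (Sf2 fixes flow; stroke at Sf2)
β2 stroke at J3  (J3: bond 5 brought flow, rest push out)
β1 stroke at J2  (J2 needs exactly one e-in)
β0 stroke at J1  (GY GY1: same side as bond 1)
β3 stroke at I1  (common-e at J1 fixed by 0)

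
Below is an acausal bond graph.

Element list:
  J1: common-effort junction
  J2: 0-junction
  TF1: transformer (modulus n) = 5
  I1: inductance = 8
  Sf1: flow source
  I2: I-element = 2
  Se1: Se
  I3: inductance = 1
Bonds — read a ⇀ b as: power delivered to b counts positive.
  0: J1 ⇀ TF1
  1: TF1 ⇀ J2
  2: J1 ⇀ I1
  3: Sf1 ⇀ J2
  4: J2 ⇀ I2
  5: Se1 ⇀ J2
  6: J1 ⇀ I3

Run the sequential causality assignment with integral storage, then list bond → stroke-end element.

β3 stroke→Sf1  (Sf1: flow source, stroke at near end)
β5 stroke→J2  (source Se1 imposes e)
β1 stroke→TF1  (J2 effort already set via bond 5)
β4 stroke→I2  (J2: bond 5 brought effort, rest push out)
β0 stroke→J1  (TF TF1: opposite of bond 1)
β2 stroke→I1  (J1 effort already set via bond 0)
β6 stroke→I3  (common-e at J1 fixed by 0)

b0 stroke→J1
b1 stroke→TF1
b2 stroke→I1
b3 stroke→Sf1
b4 stroke→I2
b5 stroke→J2
b6 stroke→I3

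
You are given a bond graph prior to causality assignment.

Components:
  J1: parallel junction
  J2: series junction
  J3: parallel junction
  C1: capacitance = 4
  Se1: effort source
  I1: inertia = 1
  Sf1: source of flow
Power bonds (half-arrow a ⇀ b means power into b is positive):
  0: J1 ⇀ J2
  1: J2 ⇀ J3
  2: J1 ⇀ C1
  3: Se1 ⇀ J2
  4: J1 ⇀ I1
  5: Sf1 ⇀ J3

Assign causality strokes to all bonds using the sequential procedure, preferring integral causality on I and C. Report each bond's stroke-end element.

b3 stroke at J2  (source Se1 imposes e)
b5 stroke at Sf1  (source Sf1 imposes f)
b1 stroke at J3  (closing 0-jn rule on J3)
b0 stroke at J2  (J2: bond 1 brought flow, rest push out)
b2 stroke at J1  (C1: C, integral causality)
b4 stroke at I1  (J1: bond 2 brought effort, rest push out)

β0 stroke at J2
β1 stroke at J3
β2 stroke at J1
β3 stroke at J2
β4 stroke at I1
β5 stroke at Sf1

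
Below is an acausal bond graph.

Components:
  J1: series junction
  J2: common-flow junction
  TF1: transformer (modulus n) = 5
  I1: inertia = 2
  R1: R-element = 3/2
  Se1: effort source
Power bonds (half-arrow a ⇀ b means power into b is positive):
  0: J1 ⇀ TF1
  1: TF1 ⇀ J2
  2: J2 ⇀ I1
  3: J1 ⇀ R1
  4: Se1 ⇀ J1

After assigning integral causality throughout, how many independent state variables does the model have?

bond 4 stroke at J1  (Se1 fixes effort; stroke away)
bond 2 stroke at I1  (I1 outputs flow p/I1)
bond 1 stroke at J2  (common-f at J2 fixed by 2)
bond 0 stroke at TF1  (TF1 one-in-one-out from 1)
bond 3 stroke at J1  (J1: bond 0 brought flow, rest push out)

1  (I1 all integral)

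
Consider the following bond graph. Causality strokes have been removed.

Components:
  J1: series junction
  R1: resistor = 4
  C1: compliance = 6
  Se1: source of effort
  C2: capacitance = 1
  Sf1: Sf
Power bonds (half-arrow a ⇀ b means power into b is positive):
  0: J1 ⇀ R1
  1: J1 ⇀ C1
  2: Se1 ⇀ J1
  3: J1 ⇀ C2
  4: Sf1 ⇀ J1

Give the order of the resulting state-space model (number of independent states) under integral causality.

2  (C1, C2 all integral)

#2 |J1  (Se1 fixes effort; stroke away)
#4 |Sf1  (Sf1: flow source, stroke at near end)
#0 |J1  (J1: bond 4 brought flow, rest push out)
#1 |J1  (J1: bond 4 brought flow, rest push out)
#3 |J1  (J1 flow already set via bond 4)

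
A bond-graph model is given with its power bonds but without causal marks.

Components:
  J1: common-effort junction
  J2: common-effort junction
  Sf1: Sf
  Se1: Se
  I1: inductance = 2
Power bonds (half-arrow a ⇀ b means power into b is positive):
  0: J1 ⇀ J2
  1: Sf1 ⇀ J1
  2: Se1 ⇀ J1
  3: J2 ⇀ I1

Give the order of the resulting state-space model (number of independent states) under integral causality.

#1 |Sf1  (source Sf1 imposes f)
#2 |J1  (source Se1 imposes e)
#0 |J2  (J1: bond 2 brought effort, rest push out)
#3 |I1  (common-e at J2 fixed by 0)

1  (I1 all integral)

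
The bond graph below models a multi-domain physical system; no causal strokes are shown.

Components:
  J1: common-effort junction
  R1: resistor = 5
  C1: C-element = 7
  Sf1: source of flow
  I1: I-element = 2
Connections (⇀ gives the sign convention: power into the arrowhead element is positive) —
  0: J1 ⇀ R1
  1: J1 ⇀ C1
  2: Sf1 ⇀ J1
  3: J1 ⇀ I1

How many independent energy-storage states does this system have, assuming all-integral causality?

2  (C1, I1 all integral)

b2 stroke at Sf1  (Sf1 fixes flow; stroke at Sf1)
b1 stroke at J1  (C1 outputs effort q/C1)
b0 stroke at R1  (J1: bond 1 brought effort, rest push out)
b3 stroke at I1  (J1: bond 1 brought effort, rest push out)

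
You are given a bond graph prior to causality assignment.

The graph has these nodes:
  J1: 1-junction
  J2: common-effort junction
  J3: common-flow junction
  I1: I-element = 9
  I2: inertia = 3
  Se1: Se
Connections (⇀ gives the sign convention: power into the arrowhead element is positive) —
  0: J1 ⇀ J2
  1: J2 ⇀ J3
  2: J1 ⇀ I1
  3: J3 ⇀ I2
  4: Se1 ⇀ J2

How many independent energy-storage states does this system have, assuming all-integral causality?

2  (I1, I2 all integral)

bond 4 stroke→J2  (Se1 fixes effort; stroke away)
bond 0 stroke→J1  (J2 effort already set via bond 4)
bond 1 stroke→J3  (J2 effort already set via bond 4)
bond 3 stroke→I2  (only one flow-in slot at J3)
bond 2 stroke→I1  (closing 1-jn rule on J1)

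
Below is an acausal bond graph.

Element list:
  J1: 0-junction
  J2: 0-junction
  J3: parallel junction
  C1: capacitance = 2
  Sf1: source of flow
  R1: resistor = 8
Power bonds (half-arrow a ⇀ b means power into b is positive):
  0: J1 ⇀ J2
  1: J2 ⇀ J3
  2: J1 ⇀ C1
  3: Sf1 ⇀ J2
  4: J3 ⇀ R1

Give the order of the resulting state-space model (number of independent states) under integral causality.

#3 stroke→Sf1  (Sf1: flow source, stroke at near end)
#2 stroke→J1  (prefer integral on C1)
#0 stroke→J2  (common-e at J1 fixed by 2)
#1 stroke→J3  (J2 effort already set via bond 0)
#4 stroke→R1  (J3: bond 1 brought effort, rest push out)

1  (C1 all integral)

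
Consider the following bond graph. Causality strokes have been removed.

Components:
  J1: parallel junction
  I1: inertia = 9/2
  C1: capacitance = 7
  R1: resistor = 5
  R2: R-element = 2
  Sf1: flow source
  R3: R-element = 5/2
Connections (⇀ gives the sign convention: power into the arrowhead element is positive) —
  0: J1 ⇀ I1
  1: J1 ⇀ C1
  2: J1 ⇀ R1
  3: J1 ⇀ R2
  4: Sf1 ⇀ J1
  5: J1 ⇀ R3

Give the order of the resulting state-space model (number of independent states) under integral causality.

2  (C1, I1 all integral)

β4 stroke at Sf1  (source Sf1 imposes f)
β0 stroke at I1  (I1 integral (f out))
β1 stroke at J1  (C1 outputs effort q/C1)
β2 stroke at R1  (J1 effort already set via bond 1)
β3 stroke at R2  (J1: bond 1 brought effort, rest push out)
β5 stroke at R3  (J1: bond 1 brought effort, rest push out)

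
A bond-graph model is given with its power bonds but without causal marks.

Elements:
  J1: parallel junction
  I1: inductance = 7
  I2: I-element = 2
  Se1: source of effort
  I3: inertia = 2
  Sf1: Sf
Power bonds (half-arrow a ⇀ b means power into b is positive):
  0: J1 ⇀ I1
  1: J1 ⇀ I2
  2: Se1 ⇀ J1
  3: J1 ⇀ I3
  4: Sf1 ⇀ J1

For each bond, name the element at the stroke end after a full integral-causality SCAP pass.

β0 stroke at I1
β1 stroke at I2
β2 stroke at J1
β3 stroke at I3
β4 stroke at Sf1

bond 2 |J1  (source Se1 imposes e)
bond 4 |Sf1  (Sf1 (Sf) sets flow on bond)
bond 0 |I1  (0-jn J1 has e-setter on 2)
bond 1 |I2  (J1 effort already set via bond 2)
bond 3 |I3  (0-jn J1 has e-setter on 2)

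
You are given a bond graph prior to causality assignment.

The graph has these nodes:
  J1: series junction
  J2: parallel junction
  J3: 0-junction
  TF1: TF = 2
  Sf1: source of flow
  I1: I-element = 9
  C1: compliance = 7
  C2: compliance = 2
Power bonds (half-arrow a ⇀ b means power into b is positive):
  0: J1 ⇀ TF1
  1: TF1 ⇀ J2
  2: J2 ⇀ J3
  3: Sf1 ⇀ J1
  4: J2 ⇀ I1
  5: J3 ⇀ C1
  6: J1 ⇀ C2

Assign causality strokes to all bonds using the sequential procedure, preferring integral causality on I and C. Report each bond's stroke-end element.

bond 0 stroke→J1
bond 1 stroke→TF1
bond 2 stroke→J2
bond 3 stroke→Sf1
bond 4 stroke→I1
bond 5 stroke→J3
bond 6 stroke→J1

b3 stroke→Sf1  (source Sf1 imposes f)
b0 stroke→J1  (J1: bond 3 brought flow, rest push out)
b6 stroke→J1  (1-jn J1 has f-setter on 3)
b1 stroke→TF1  (TF TF1: opposite of bond 0)
b4 stroke→I1  (I1 integral (f out))
b2 stroke→J2  (only one effort-in slot at J2)
b5 stroke→J3  (only one effort-in slot at J3)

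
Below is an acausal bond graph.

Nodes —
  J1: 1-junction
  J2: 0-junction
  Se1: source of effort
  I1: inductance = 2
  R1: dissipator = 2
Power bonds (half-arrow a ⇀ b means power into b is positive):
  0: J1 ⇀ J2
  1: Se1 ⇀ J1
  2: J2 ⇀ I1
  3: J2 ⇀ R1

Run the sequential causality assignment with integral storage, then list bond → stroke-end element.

b1 stroke at J1  (Se1: effort source, stroke at far end)
b0 stroke at J2  (J1: last free bond brings flow in)
b2 stroke at I1  (J2 effort already set via bond 0)
b3 stroke at R1  (J2: bond 0 brought effort, rest push out)

b0 stroke→J2
b1 stroke→J1
b2 stroke→I1
b3 stroke→R1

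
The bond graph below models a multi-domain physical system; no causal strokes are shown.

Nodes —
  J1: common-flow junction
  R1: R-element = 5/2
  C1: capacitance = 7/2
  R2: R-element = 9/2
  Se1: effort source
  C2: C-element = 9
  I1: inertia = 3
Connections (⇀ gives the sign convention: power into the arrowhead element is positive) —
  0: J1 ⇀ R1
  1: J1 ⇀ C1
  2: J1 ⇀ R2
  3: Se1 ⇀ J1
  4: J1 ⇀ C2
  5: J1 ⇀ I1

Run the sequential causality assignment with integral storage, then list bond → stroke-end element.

b3 stroke→J1  (Se1: effort source, stroke at far end)
b1 stroke→J1  (C1 outputs effort q/C1)
b4 stroke→J1  (prefer integral on C2)
b5 stroke→I1  (prefer integral on I1)
b0 stroke→J1  (J1 flow already set via bond 5)
b2 stroke→J1  (common-f at J1 fixed by 5)

bond 0 stroke at J1
bond 1 stroke at J1
bond 2 stroke at J1
bond 3 stroke at J1
bond 4 stroke at J1
bond 5 stroke at I1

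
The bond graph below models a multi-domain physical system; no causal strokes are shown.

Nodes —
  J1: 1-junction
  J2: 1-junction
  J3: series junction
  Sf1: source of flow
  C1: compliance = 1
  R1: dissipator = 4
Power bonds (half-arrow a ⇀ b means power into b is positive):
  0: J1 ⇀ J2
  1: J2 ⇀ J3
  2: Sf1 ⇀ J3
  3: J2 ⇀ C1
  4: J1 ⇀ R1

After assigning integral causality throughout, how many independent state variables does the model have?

1  (C1 all integral)

β2 stroke→Sf1  (Sf1 fixes flow; stroke at Sf1)
β1 stroke→J3  (common-f at J3 fixed by 2)
β0 stroke→J2  (J2 flow already set via bond 1)
β3 stroke→J2  (common-f at J2 fixed by 1)
β4 stroke→J1  (J1 flow already set via bond 0)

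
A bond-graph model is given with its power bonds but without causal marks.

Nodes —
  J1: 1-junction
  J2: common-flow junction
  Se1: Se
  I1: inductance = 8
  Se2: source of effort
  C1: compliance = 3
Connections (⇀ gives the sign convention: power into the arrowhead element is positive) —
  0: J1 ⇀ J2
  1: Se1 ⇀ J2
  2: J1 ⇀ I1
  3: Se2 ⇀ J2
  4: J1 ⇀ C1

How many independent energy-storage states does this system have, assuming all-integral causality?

2  (C1, I1 all integral)

bond 1 stroke→J2  (Se1 (Se) sets effort on bond)
bond 3 stroke→J2  (Se2 (Se) sets effort on bond)
bond 0 stroke→J1  (only one flow-in slot at J2)
bond 2 stroke→I1  (I1 integral (f out))
bond 4 stroke→J1  (common-f at J1 fixed by 2)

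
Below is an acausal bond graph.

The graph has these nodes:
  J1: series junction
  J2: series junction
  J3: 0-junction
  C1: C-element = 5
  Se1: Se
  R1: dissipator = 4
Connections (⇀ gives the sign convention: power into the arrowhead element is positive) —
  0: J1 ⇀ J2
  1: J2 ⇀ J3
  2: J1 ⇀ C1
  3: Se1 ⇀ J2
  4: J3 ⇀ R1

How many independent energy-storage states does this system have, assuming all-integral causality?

#3 |J2  (source Se1 imposes e)
#2 |J1  (C1 outputs effort q/C1)
#0 |J2  (closing 1-jn rule on J1)
#1 |J3  (only one flow-in slot at J2)
#4 |R1  (J3: bond 1 brought effort, rest push out)

1  (C1 all integral)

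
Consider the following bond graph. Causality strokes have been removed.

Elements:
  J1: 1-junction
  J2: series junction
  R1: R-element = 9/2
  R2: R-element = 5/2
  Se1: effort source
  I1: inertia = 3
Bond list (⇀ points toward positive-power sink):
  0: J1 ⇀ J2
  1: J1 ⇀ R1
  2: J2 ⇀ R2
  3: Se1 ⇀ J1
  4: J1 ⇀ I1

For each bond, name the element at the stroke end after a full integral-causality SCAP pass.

β3 →J1  (Se1 (Se) sets effort on bond)
β4 →I1  (I1 outputs flow p/I1)
β0 →J1  (J1: bond 4 brought flow, rest push out)
β1 →J1  (common-f at J1 fixed by 4)
β2 →J2  (common-f at J2 fixed by 0)

b0 stroke→J1
b1 stroke→J1
b2 stroke→J2
b3 stroke→J1
b4 stroke→I1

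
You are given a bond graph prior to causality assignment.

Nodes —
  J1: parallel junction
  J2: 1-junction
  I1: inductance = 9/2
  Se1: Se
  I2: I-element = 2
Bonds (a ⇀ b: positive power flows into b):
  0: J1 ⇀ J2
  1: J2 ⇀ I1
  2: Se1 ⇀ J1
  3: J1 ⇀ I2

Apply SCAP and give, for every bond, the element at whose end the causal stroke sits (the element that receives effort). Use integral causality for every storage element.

#0 |J2
#1 |I1
#2 |J1
#3 |I2

bond 2 →J1  (source Se1 imposes e)
bond 0 →J2  (J1 effort already set via bond 2)
bond 3 →I2  (J1: bond 2 brought effort, rest push out)
bond 1 →I1  (J2 needs exactly one f-in)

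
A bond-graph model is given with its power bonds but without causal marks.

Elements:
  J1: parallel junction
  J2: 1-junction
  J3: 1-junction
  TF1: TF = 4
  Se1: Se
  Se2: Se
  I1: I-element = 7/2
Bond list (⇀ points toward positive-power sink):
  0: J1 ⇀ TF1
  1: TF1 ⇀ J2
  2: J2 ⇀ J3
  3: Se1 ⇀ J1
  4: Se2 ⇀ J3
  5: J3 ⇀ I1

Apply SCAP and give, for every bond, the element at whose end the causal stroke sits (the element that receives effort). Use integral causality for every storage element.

bond 0 →TF1
bond 1 →J2
bond 2 →J3
bond 3 →J1
bond 4 →J3
bond 5 →I1

bond 3 stroke→J1  (source Se1 imposes e)
bond 4 stroke→J3  (Se2 fixes effort; stroke away)
bond 0 stroke→TF1  (common-e at J1 fixed by 3)
bond 1 stroke→J2  (through TF1, causality passes straight; one stroke at TF1)
bond 2 stroke→J3  (J2 needs exactly one f-in)
bond 5 stroke→I1  (closing 1-jn rule on J3)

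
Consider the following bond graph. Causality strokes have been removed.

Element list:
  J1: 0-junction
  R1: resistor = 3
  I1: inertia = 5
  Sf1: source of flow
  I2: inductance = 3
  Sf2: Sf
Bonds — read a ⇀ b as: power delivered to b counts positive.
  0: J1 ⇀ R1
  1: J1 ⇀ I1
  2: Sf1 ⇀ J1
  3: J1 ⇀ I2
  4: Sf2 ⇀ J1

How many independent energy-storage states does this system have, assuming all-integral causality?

#2 |Sf1  (Sf1 (Sf) sets flow on bond)
#4 |Sf2  (Sf2 (Sf) sets flow on bond)
#1 |I1  (I1: I, integral causality)
#3 |I2  (I2 integral (f out))
#0 |J1  (closing 0-jn rule on J1)

2  (I1, I2 all integral)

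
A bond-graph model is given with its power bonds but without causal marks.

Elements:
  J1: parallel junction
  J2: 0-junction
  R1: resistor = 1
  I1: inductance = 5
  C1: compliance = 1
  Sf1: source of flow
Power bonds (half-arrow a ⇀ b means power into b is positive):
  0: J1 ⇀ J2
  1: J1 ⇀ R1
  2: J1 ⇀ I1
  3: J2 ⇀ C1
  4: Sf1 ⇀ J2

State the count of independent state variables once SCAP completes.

#4 stroke at Sf1  (Sf1 fixes flow; stroke at Sf1)
#2 stroke at I1  (prefer integral on I1)
#3 stroke at J2  (C1 integral (e out))
#0 stroke at J1  (J2: bond 3 brought effort, rest push out)
#1 stroke at R1  (J1: bond 0 brought effort, rest push out)

2  (C1, I1 all integral)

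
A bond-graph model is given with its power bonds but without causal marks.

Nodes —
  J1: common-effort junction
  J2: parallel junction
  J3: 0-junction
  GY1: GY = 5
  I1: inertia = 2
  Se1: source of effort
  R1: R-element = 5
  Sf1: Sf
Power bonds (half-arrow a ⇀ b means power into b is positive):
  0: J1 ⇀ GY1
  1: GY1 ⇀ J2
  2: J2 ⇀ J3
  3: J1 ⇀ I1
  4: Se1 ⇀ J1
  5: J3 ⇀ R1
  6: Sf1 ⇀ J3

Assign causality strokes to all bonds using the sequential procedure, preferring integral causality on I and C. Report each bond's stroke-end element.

#0 →GY1
#1 →GY1
#2 →J2
#3 →I1
#4 →J1
#5 →J3
#6 →Sf1

b4 |J1  (source Se1 imposes e)
b6 |Sf1  (source Sf1 imposes f)
b0 |GY1  (common-e at J1 fixed by 4)
b3 |I1  (J1: bond 4 brought effort, rest push out)
b1 |GY1  (GY GY1: same side as bond 0)
b2 |J2  (J2: last free bond brings effort in)
b5 |J3  (J3 needs exactly one e-in)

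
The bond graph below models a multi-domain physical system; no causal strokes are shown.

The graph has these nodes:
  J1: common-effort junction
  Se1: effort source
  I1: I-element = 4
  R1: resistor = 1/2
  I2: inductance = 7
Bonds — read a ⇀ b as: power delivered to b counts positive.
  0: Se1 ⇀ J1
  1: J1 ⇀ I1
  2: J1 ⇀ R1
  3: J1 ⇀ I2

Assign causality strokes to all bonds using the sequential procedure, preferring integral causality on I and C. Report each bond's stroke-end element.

β0 stroke→J1
β1 stroke→I1
β2 stroke→R1
β3 stroke→I2

bond 0 |J1  (Se1: effort source, stroke at far end)
bond 1 |I1  (J1: bond 0 brought effort, rest push out)
bond 2 |R1  (0-jn J1 has e-setter on 0)
bond 3 |I2  (J1: bond 0 brought effort, rest push out)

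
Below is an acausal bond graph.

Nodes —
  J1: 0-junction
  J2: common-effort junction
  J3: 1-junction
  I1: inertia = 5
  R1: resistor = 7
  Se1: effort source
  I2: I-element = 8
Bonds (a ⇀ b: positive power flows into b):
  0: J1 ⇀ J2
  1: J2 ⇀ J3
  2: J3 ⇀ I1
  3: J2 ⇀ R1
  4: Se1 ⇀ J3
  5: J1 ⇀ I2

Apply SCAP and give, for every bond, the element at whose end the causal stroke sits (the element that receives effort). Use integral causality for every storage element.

#4 stroke at J3  (Se1: effort source, stroke at far end)
#2 stroke at I1  (I1 outputs flow p/I1)
#1 stroke at J3  (common-f at J3 fixed by 2)
#5 stroke at I2  (I2 outputs flow p/I2)
#0 stroke at J1  (closing 0-jn rule on J1)
#3 stroke at J2  (J2: last free bond brings effort in)

b0 |J1
b1 |J3
b2 |I1
b3 |J2
b4 |J3
b5 |I2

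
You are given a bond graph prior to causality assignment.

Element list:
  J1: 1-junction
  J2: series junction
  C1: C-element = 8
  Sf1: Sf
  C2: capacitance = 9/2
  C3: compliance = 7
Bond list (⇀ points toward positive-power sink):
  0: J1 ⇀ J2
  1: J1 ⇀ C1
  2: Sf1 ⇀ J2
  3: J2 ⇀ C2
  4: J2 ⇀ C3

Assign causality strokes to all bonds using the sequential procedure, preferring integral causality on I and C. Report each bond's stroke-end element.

#0 |J2
#1 |J1
#2 |Sf1
#3 |J2
#4 |J2

b2 stroke→Sf1  (Sf1 fixes flow; stroke at Sf1)
b0 stroke→J2  (J2: bond 2 brought flow, rest push out)
b3 stroke→J2  (J2: bond 2 brought flow, rest push out)
b4 stroke→J2  (J2 flow already set via bond 2)
b1 stroke→J1  (common-f at J1 fixed by 0)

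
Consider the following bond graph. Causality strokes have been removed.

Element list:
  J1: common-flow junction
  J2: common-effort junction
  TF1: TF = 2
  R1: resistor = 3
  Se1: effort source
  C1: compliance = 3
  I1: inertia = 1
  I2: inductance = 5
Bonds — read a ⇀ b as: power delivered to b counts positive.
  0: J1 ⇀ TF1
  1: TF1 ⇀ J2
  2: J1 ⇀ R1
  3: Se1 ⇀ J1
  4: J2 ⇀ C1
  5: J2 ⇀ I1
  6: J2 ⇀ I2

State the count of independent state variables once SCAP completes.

3  (C1, I1, I2 all integral)

b3 stroke→J1  (Se1 (Se) sets effort on bond)
b4 stroke→J2  (C1 integral (e out))
b1 stroke→TF1  (J2 effort already set via bond 4)
b5 stroke→I1  (J2 effort already set via bond 4)
b6 stroke→I2  (common-e at J2 fixed by 4)
b0 stroke→J1  (TF1 one-in-one-out from 1)
b2 stroke→R1  (J1: last free bond brings flow in)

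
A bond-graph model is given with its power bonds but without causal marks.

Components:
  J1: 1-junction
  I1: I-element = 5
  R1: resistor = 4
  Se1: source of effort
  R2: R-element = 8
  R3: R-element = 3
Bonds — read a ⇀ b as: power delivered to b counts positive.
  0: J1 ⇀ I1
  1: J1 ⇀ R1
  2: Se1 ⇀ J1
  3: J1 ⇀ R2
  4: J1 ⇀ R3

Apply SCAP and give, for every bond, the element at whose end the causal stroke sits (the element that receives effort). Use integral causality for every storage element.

b2 stroke→J1  (source Se1 imposes e)
b0 stroke→I1  (I1 integral (f out))
b1 stroke→J1  (1-jn J1 has f-setter on 0)
b3 stroke→J1  (common-f at J1 fixed by 0)
b4 stroke→J1  (J1: bond 0 brought flow, rest push out)

#0 stroke→I1
#1 stroke→J1
#2 stroke→J1
#3 stroke→J1
#4 stroke→J1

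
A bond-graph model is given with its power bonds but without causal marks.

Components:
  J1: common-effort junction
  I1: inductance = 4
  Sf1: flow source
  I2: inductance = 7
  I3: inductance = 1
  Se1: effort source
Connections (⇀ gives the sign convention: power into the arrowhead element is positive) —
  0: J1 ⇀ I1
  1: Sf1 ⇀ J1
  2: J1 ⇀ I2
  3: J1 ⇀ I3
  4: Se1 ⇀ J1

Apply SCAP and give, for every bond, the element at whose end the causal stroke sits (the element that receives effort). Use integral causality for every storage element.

bond 0 stroke at I1
bond 1 stroke at Sf1
bond 2 stroke at I2
bond 3 stroke at I3
bond 4 stroke at J1

β1 →Sf1  (Sf1: flow source, stroke at near end)
β4 →J1  (Se1 (Se) sets effort on bond)
β0 →I1  (J1 effort already set via bond 4)
β2 →I2  (J1: bond 4 brought effort, rest push out)
β3 →I3  (J1: bond 4 brought effort, rest push out)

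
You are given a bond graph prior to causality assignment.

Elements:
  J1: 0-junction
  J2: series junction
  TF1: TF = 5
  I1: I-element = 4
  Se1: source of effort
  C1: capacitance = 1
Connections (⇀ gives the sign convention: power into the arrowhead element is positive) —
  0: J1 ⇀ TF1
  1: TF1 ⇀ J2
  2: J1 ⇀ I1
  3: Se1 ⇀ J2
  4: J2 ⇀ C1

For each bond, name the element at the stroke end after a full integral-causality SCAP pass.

β3 →J2  (Se1: effort source, stroke at far end)
β2 →I1  (I1: I, integral causality)
β0 →J1  (closing 0-jn rule on J1)
β1 →TF1  (TF TF1: opposite of bond 0)
β4 →J2  (J2 flow already set via bond 1)

#0 stroke at J1
#1 stroke at TF1
#2 stroke at I1
#3 stroke at J2
#4 stroke at J2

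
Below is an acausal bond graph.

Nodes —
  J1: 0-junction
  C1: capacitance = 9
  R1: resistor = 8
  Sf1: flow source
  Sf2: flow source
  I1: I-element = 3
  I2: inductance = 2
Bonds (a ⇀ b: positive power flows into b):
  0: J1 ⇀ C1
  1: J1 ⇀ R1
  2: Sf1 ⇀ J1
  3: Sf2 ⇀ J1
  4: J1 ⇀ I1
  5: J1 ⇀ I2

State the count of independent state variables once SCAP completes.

3  (C1, I1, I2 all integral)

β2 stroke→Sf1  (Sf1: flow source, stroke at near end)
β3 stroke→Sf2  (Sf2: flow source, stroke at near end)
β0 stroke→J1  (C1 integral (e out))
β1 stroke→R1  (J1 effort already set via bond 0)
β4 stroke→I1  (J1: bond 0 brought effort, rest push out)
β5 stroke→I2  (J1: bond 0 brought effort, rest push out)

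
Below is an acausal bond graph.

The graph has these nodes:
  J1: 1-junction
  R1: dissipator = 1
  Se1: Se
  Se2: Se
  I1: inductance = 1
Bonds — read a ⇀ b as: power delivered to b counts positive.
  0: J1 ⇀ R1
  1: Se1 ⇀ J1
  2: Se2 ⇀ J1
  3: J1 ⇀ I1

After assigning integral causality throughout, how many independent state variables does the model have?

1  (I1 all integral)

β1 |J1  (Se1: effort source, stroke at far end)
β2 |J1  (source Se2 imposes e)
β3 |I1  (I1: I, integral causality)
β0 |J1  (J1 flow already set via bond 3)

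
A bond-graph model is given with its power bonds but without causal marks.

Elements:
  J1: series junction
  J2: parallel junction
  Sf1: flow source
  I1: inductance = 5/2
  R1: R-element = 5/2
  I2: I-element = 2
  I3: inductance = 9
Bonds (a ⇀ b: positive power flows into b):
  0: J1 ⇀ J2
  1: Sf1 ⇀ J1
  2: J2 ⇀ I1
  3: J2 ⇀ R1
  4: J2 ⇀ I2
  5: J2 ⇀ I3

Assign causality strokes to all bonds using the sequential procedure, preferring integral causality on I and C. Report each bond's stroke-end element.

bond 1 stroke→Sf1  (source Sf1 imposes f)
bond 0 stroke→J1  (J1 flow already set via bond 1)
bond 2 stroke→I1  (prefer integral on I1)
bond 4 stroke→I2  (I2 integral (f out))
bond 5 stroke→I3  (prefer integral on I3)
bond 3 stroke→J2  (closing 0-jn rule on J2)

b0 stroke→J1
b1 stroke→Sf1
b2 stroke→I1
b3 stroke→J2
b4 stroke→I2
b5 stroke→I3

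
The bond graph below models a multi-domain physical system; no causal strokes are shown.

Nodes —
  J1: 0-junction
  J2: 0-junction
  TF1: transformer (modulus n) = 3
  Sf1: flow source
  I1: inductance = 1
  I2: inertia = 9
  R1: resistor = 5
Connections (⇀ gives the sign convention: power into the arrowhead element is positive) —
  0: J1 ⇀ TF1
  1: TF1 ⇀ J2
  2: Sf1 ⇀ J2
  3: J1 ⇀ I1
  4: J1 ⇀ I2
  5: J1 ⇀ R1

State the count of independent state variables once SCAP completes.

2  (I1, I2 all integral)

β2 stroke→Sf1  (source Sf1 imposes f)
β1 stroke→J2  (J2: last free bond brings effort in)
β0 stroke→TF1  (TF1: transformer flips bond 1)
β3 stroke→I1  (I1: I, integral causality)
β4 stroke→I2  (I2: I, integral causality)
β5 stroke→J1  (J1: last free bond brings effort in)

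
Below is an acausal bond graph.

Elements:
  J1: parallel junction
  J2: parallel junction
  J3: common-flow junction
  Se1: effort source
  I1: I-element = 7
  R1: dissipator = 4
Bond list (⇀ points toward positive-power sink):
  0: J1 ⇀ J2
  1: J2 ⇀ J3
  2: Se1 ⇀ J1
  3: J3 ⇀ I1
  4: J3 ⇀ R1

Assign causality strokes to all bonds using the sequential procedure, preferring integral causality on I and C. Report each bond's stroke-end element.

bond 0 stroke at J2
bond 1 stroke at J3
bond 2 stroke at J1
bond 3 stroke at I1
bond 4 stroke at J3

b2 →J1  (Se1 (Se) sets effort on bond)
b0 →J2  (common-e at J1 fixed by 2)
b1 →J3  (J2: bond 0 brought effort, rest push out)
b3 →I1  (prefer integral on I1)
b4 →J3  (common-f at J3 fixed by 3)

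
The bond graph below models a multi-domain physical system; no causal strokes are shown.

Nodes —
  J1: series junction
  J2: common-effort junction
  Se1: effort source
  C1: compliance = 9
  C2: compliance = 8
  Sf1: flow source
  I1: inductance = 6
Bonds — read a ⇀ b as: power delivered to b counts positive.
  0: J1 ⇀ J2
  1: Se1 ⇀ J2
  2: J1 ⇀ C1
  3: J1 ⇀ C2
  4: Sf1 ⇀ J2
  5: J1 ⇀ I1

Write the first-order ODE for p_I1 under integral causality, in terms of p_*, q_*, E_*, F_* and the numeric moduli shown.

b1 |J2  (Se1 fixes effort; stroke away)
b4 |Sf1  (Sf1 fixes flow; stroke at Sf1)
b0 |J1  (common-e at J2 fixed by 1)
b2 |J1  (prefer integral on C1)
b3 |J1  (C2 integral (e out))
b5 |I1  (J1: last free bond brings flow in)

dp_I1/dt = -E_Se1 - q_C1/9 - q_C2/8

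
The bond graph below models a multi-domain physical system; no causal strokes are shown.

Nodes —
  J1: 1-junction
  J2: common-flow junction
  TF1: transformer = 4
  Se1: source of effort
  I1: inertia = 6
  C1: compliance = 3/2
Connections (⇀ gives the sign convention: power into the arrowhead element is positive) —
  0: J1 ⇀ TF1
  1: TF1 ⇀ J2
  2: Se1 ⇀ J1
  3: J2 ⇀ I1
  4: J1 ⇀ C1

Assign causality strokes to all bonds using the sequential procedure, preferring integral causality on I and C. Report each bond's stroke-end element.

b0 |TF1
b1 |J2
b2 |J1
b3 |I1
b4 |J1

#2 stroke→J1  (Se1 fixes effort; stroke away)
#3 stroke→I1  (prefer integral on I1)
#1 stroke→J2  (common-f at J2 fixed by 3)
#0 stroke→TF1  (through TF1, causality passes straight; one stroke at TF1)
#4 stroke→J1  (J1: bond 0 brought flow, rest push out)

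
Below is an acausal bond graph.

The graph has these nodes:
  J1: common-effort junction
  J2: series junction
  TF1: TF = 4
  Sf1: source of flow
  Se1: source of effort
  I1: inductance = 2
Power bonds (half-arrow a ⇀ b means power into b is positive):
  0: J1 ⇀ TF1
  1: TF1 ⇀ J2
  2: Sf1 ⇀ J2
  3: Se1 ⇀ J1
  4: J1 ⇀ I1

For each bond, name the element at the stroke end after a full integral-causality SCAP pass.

b2 stroke→Sf1  (Sf1 fixes flow; stroke at Sf1)
b3 stroke→J1  (source Se1 imposes e)
b0 stroke→TF1  (common-e at J1 fixed by 3)
b4 stroke→I1  (common-e at J1 fixed by 3)
b1 stroke→J2  (common-f at J2 fixed by 2)

β0 |TF1
β1 |J2
β2 |Sf1
β3 |J1
β4 |I1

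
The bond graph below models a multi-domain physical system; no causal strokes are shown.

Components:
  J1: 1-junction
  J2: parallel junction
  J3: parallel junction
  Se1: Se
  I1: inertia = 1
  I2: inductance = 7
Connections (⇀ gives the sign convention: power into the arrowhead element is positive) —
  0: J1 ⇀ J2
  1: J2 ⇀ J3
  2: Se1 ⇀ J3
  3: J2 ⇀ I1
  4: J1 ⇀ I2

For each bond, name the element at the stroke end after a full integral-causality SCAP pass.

#0 →J1
#1 →J2
#2 →J3
#3 →I1
#4 →I2

b2 stroke at J3  (Se1 fixes effort; stroke away)
b1 stroke at J2  (J3: bond 2 brought effort, rest push out)
b0 stroke at J1  (J2: bond 1 brought effort, rest push out)
b3 stroke at I1  (common-e at J2 fixed by 1)
b4 stroke at I2  (closing 1-jn rule on J1)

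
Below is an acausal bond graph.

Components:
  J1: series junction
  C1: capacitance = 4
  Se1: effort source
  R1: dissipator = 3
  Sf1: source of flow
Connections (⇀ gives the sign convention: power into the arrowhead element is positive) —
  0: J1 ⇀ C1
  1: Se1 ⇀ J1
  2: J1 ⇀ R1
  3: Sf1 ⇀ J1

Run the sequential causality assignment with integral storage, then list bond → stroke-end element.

b1 stroke→J1  (source Se1 imposes e)
b3 stroke→Sf1  (source Sf1 imposes f)
b0 stroke→J1  (J1: bond 3 brought flow, rest push out)
b2 stroke→J1  (J1 flow already set via bond 3)

b0 stroke at J1
b1 stroke at J1
b2 stroke at J1
b3 stroke at Sf1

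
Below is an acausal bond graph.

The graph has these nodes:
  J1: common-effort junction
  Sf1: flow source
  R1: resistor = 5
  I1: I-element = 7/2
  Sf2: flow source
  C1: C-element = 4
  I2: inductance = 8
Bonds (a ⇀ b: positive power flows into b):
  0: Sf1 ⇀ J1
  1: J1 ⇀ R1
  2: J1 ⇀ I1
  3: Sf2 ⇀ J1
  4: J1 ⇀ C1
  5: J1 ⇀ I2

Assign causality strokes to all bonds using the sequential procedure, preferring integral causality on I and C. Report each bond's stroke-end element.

b0 stroke→Sf1  (Sf1 (Sf) sets flow on bond)
b3 stroke→Sf2  (Sf2 fixes flow; stroke at Sf2)
b2 stroke→I1  (I1 integral (f out))
b4 stroke→J1  (C1 outputs effort q/C1)
b1 stroke→R1  (J1 effort already set via bond 4)
b5 stroke→I2  (common-e at J1 fixed by 4)

β0 →Sf1
β1 →R1
β2 →I1
β3 →Sf2
β4 →J1
β5 →I2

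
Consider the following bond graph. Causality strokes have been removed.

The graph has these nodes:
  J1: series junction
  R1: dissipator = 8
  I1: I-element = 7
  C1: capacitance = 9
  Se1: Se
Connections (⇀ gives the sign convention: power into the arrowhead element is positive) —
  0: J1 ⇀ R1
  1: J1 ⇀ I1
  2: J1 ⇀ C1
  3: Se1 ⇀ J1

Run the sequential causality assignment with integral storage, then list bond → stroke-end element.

#3 stroke at J1  (Se1 (Se) sets effort on bond)
#1 stroke at I1  (I1 outputs flow p/I1)
#0 stroke at J1  (J1: bond 1 brought flow, rest push out)
#2 stroke at J1  (J1: bond 1 brought flow, rest push out)

#0 stroke→J1
#1 stroke→I1
#2 stroke→J1
#3 stroke→J1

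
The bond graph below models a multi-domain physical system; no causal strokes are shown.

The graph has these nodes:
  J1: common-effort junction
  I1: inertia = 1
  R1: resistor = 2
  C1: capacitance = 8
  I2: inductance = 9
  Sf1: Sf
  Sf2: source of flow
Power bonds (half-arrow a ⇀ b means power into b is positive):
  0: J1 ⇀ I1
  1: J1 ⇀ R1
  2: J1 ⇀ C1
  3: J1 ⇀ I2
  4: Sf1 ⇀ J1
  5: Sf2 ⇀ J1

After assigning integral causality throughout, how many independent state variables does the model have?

3  (C1, I1, I2 all integral)

bond 4 |Sf1  (Sf1: flow source, stroke at near end)
bond 5 |Sf2  (Sf2 fixes flow; stroke at Sf2)
bond 0 |I1  (I1 integral (f out))
bond 2 |J1  (prefer integral on C1)
bond 1 |R1  (J1 effort already set via bond 2)
bond 3 |I2  (common-e at J1 fixed by 2)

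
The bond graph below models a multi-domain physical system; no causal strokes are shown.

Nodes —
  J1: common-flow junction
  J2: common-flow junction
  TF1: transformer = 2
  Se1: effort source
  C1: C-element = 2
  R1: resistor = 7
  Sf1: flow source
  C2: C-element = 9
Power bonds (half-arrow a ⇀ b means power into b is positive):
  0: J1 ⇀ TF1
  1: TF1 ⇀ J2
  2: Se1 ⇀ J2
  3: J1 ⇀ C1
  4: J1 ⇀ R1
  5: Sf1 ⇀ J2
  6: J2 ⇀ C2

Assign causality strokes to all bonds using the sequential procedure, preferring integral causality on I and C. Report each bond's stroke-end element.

β0 |TF1
β1 |J2
β2 |J2
β3 |J1
β4 |J1
β5 |Sf1
β6 |J2

bond 2 stroke at J2  (Se1 (Se) sets effort on bond)
bond 5 stroke at Sf1  (Sf1 fixes flow; stroke at Sf1)
bond 1 stroke at J2  (J2: bond 5 brought flow, rest push out)
bond 6 stroke at J2  (1-jn J2 has f-setter on 5)
bond 0 stroke at TF1  (TF1: transformer flips bond 1)
bond 3 stroke at J1  (J1: bond 0 brought flow, rest push out)
bond 4 stroke at J1  (J1 flow already set via bond 0)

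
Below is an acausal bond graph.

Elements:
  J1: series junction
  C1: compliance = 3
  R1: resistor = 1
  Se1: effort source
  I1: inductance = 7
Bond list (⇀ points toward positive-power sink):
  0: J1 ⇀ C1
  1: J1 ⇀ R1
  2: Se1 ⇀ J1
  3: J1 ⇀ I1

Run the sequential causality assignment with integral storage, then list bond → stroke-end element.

β2 |J1  (Se1 fixes effort; stroke away)
β0 |J1  (C1: C, integral causality)
β3 |I1  (prefer integral on I1)
β1 |J1  (J1: bond 3 brought flow, rest push out)

β0 |J1
β1 |J1
β2 |J1
β3 |I1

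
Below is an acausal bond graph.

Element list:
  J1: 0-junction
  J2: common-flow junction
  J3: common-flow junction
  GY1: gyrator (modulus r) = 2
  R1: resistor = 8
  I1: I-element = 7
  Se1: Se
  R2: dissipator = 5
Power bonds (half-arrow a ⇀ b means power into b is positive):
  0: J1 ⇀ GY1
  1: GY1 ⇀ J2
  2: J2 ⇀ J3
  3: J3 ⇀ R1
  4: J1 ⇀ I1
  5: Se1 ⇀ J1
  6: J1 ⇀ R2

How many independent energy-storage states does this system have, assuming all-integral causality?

#5 →J1  (Se1 (Se) sets effort on bond)
#0 →GY1  (0-jn J1 has e-setter on 5)
#4 →I1  (J1 effort already set via bond 5)
#6 →R2  (J1: bond 5 brought effort, rest push out)
#1 →GY1  (GY1 both-in/both-out from 0)
#2 →J2  (J2 flow already set via bond 1)
#3 →J3  (J3 flow already set via bond 2)

1  (I1 all integral)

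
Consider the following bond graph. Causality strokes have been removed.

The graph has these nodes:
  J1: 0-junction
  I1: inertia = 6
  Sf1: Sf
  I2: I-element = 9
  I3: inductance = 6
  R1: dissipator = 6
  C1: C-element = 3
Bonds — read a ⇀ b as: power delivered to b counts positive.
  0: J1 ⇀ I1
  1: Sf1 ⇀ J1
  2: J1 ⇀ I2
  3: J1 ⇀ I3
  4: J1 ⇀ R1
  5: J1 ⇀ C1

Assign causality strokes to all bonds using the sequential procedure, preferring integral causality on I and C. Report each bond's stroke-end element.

β0 →I1
β1 →Sf1
β2 →I2
β3 →I3
β4 →R1
β5 →J1

b1 |Sf1  (source Sf1 imposes f)
b0 |I1  (I1: I, integral causality)
b2 |I2  (I2 outputs flow p/I2)
b3 |I3  (I3: I, integral causality)
b5 |J1  (C1 integral (e out))
b4 |R1  (J1 effort already set via bond 5)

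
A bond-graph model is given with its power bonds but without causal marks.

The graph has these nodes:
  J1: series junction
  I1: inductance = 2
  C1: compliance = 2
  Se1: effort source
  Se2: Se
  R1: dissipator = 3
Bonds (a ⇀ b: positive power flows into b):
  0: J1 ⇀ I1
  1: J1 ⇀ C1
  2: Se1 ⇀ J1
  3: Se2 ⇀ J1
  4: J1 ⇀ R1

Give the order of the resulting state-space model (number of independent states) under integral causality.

2  (C1, I1 all integral)

b2 →J1  (Se1 fixes effort; stroke away)
b3 →J1  (Se2: effort source, stroke at far end)
b0 →I1  (prefer integral on I1)
b1 →J1  (common-f at J1 fixed by 0)
b4 →J1  (J1: bond 0 brought flow, rest push out)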